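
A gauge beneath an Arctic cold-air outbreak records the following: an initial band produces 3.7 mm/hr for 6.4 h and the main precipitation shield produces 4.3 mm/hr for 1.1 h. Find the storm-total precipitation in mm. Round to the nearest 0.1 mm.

Total = Σ Rᵢ Δtᵢ = 3.7 × 6.4 + 4.3 × 1.1
      = 23.68 + 4.73 = 28.4 mm.

total ≈ 28.4 mm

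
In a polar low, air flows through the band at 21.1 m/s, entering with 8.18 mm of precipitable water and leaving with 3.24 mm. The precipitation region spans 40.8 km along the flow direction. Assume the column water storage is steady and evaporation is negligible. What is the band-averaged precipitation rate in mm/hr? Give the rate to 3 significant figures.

R ≈ 9.20 mm/hr

Column moisture flux per unit crosswind length is F = V × PW.
Inflow: F_in = 21.1 × 8.18 = 172.598 mm·m/s
Outflow: F_out = 21.1 × 3.24 = 68.364 mm·m/s
Steady-state rate R = (F_in − F_out)/L = (172.598 − 68.364) / 40800 m = 2.555e-03 mm/s.
R = 2.555e-03 × 3600 = 9.20 mm/hr.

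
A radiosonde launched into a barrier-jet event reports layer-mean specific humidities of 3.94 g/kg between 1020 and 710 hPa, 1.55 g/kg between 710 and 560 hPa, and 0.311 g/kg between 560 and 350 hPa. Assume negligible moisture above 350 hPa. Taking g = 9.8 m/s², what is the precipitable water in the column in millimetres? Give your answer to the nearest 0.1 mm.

PW ≈ 15.5 mm

Precipitable water is the column-integrated vapour mass per unit area: PW = (1/g) Σ q̄ Δp, with q in kg/kg and Δp in Pa (1 kg/m² of water = 1 mm).
Layer 1020–710 hPa: Δp = 310 hPa = 31000 Pa, q̄ = 0.00394 kg/kg → 0.00394 × 31000 / 9.8 = 12.46 mm
Layer 710–560 hPa: Δp = 150 hPa = 15000 Pa, q̄ = 0.00155 kg/kg → 0.00155 × 15000 / 9.8 = 2.37 mm
Layer 560–350 hPa: Δp = 210 hPa = 21000 Pa, q̄ = 0.000311 kg/kg → 0.000311 × 21000 / 9.8 = 0.67 mm
PW = 12.46 + 2.37 + 0.67 = 15.50 ≈ 15.5 mm.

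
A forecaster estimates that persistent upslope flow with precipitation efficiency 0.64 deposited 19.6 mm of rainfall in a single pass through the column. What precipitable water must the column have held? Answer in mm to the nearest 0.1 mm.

PW = rainfall / ε = 19.6 / 0.64 = 30.6 mm.

PW ≈ 30.6 mm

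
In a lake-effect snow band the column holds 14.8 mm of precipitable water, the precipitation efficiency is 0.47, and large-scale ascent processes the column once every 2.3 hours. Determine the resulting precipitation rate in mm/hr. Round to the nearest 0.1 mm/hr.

R ≈ 3.0 mm/hr

Each overturning extracts ε × PW = 0.47 × 14.8 = 6.956 mm.
Rate = ε·PW / τ = 6.956 / 2.3 h = 3.0 mm/hr.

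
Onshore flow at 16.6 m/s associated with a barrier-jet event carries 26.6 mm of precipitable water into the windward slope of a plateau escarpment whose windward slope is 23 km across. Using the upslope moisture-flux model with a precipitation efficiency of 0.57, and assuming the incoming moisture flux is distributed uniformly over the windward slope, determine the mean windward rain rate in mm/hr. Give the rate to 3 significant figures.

R ≈ 39.4 mm/hr

Incoming column moisture flux per unit ridge length: F = V × PW = 16.6 × 26.6 = 441.56 mm·m/s.
Spread over the 23 km slope with efficiency ε = 0.57: R = ε·F/W = 0.57 × 441.56 / 23000 m = 1.094e-02 mm/s.
R = 1.094e-02 × 3600 = 39.4 mm/hr.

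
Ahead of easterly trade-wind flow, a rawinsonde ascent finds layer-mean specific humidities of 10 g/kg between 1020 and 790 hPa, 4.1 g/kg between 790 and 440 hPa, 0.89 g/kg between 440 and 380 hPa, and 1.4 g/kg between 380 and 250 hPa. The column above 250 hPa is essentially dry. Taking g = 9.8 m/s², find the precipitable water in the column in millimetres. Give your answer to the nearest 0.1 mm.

Precipitable water is the column-integrated vapour mass per unit area: PW = (1/g) Σ q̄ Δp, with q in kg/kg and Δp in Pa (1 kg/m² of water = 1 mm).
Layer 1020–790 hPa: Δp = 230 hPa = 23000 Pa, q̄ = 0.01 kg/kg → 0.01 × 23000 / 9.8 = 23.47 mm
Layer 790–440 hPa: Δp = 350 hPa = 35000 Pa, q̄ = 0.0041 kg/kg → 0.0041 × 35000 / 9.8 = 14.64 mm
Layer 440–380 hPa: Δp = 60 hPa = 6000 Pa, q̄ = 0.00089 kg/kg → 0.00089 × 6000 / 9.8 = 0.54 mm
Layer 380–250 hPa: Δp = 130 hPa = 13000 Pa, q̄ = 0.0014 kg/kg → 0.0014 × 13000 / 9.8 = 1.86 mm
PW = 23.47 + 14.64 + 0.54 + 1.86 = 40.51 ≈ 40.5 mm.

PW ≈ 40.5 mm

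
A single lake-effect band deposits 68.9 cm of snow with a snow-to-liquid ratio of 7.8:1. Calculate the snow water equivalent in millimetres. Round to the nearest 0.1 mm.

SWE = snow depth / ratio = 68.9 cm / 7.8 = 8.833 cm = 88.3 mm.

SWE ≈ 88.3 mm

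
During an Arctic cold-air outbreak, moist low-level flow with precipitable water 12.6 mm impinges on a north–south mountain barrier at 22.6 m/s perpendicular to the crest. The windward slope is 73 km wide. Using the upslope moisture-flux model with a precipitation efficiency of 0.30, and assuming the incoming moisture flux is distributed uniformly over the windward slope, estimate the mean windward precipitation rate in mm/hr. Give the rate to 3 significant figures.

Incoming column moisture flux per unit ridge length: F = V × PW = 22.6 × 12.6 = 284.76 mm·m/s.
Spread over the 73 km slope with efficiency ε = 0.30: R = ε·F/W = 0.30 × 284.76 / 73000 m = 1.170e-03 mm/s.
R = 1.170e-03 × 3600 = 4.21 mm/hr.

R ≈ 4.21 mm/hr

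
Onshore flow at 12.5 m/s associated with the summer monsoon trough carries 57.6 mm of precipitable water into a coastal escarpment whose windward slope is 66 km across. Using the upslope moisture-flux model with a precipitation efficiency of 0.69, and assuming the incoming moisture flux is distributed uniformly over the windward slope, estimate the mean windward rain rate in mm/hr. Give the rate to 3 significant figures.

R ≈ 27.1 mm/hr

Incoming column moisture flux per unit ridge length: F = V × PW = 12.5 × 57.6 = 720 mm·m/s.
Spread over the 66 km slope with efficiency ε = 0.69: R = ε·F/W = 0.69 × 720 / 66000 m = 7.527e-03 mm/s.
R = 7.527e-03 × 3600 = 27.1 mm/hr.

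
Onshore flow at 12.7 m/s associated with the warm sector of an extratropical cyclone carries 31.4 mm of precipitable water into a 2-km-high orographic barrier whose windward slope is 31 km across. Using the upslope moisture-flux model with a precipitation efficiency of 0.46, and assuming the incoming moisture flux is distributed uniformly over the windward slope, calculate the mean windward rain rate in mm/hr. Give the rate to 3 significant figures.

Incoming column moisture flux per unit ridge length: F = V × PW = 12.7 × 31.4 = 398.78 mm·m/s.
Spread over the 31 km slope with efficiency ε = 0.46: R = ε·F/W = 0.46 × 398.78 / 31000 m = 5.917e-03 mm/s.
R = 5.917e-03 × 3600 = 21.3 mm/hr.

R ≈ 21.3 mm/hr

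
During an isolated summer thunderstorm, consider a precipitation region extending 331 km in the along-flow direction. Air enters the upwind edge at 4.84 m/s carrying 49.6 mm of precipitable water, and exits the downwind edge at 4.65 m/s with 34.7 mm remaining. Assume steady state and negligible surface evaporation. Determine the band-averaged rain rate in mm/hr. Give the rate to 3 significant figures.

R ≈ 0.856 mm/hr

Column moisture flux per unit crosswind length is F = V × PW.
Inflow: F_in = 4.84 × 49.6 = 240.064 mm·m/s
Outflow: F_out = 4.65 × 34.7 = 161.355 mm·m/s
Steady-state rate R = (F_in − F_out)/L = (240.064 − 161.355) / 331000 m = 2.378e-04 mm/s.
R = 2.378e-04 × 3600 = 0.856 mm/hr.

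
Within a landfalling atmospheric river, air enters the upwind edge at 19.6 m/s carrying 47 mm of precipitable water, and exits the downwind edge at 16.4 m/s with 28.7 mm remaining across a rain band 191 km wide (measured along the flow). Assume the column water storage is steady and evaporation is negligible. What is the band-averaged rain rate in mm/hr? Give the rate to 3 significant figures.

Column moisture flux per unit crosswind length is F = V × PW.
Inflow: F_in = 19.6 × 47 = 921.2 mm·m/s
Outflow: F_out = 16.4 × 28.7 = 470.68 mm·m/s
Steady-state rate R = (F_in − F_out)/L = (921.2 − 470.68) / 191000 m = 2.359e-03 mm/s.
R = 2.359e-03 × 3600 = 8.49 mm/hr.

R ≈ 8.49 mm/hr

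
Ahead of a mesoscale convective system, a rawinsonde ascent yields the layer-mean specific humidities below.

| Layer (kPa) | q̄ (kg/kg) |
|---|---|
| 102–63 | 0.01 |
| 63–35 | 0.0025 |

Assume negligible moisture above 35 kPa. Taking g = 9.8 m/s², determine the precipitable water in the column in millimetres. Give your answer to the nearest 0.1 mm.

Precipitable water is the column-integrated vapour mass per unit area: PW = (1/g) Σ q̄ Δp, with q in kg/kg and Δp in Pa (1 kg/m² of water = 1 mm).
Layer 102–63 kPa: Δp = 390 hPa = 39000 Pa, q̄ = 0.01 kg/kg → 0.01 × 39000 / 9.8 = 39.80 mm
Layer 63–35 kPa: Δp = 280 hPa = 28000 Pa, q̄ = 0.0025 kg/kg → 0.0025 × 28000 / 9.8 = 7.14 mm
PW = 39.80 + 7.14 = 46.94 ≈ 46.9 mm.

PW ≈ 46.9 mm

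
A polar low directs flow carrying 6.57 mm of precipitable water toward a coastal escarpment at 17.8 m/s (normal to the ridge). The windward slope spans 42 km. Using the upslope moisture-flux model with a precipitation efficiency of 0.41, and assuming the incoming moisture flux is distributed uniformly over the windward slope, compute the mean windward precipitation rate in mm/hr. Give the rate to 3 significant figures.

Incoming column moisture flux per unit ridge length: F = V × PW = 17.8 × 6.57 = 116.946 mm·m/s.
Spread over the 42 km slope with efficiency ε = 0.41: R = ε·F/W = 0.41 × 116.946 / 42000 m = 1.142e-03 mm/s.
R = 1.142e-03 × 3600 = 4.11 mm/hr.

R ≈ 4.11 mm/hr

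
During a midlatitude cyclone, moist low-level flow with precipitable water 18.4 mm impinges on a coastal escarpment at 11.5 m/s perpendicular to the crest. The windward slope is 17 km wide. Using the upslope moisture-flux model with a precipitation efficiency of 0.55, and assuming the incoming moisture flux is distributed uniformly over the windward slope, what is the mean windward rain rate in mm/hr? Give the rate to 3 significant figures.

Incoming column moisture flux per unit ridge length: F = V × PW = 11.5 × 18.4 = 211.6 mm·m/s.
Spread over the 17 km slope with efficiency ε = 0.55: R = ε·F/W = 0.55 × 211.6 / 17000 m = 6.846e-03 mm/s.
R = 6.846e-03 × 3600 = 24.6 mm/hr.

R ≈ 24.6 mm/hr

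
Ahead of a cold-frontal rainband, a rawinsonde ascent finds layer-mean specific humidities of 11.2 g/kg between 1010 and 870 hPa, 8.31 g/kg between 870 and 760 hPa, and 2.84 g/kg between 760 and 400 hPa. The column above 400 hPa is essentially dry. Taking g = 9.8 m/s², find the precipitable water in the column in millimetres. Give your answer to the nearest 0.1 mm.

PW ≈ 35.8 mm

Precipitable water is the column-integrated vapour mass per unit area: PW = (1/g) Σ q̄ Δp, with q in kg/kg and Δp in Pa (1 kg/m² of water = 1 mm).
Layer 1010–870 hPa: Δp = 140 hPa = 14000 Pa, q̄ = 0.0112 kg/kg → 0.0112 × 14000 / 9.8 = 16.00 mm
Layer 870–760 hPa: Δp = 110 hPa = 11000 Pa, q̄ = 0.00831 kg/kg → 0.00831 × 11000 / 9.8 = 9.33 mm
Layer 760–400 hPa: Δp = 360 hPa = 36000 Pa, q̄ = 0.00284 kg/kg → 0.00284 × 36000 / 9.8 = 10.43 mm
PW = 16.00 + 9.33 + 10.43 = 35.76 ≈ 35.8 mm.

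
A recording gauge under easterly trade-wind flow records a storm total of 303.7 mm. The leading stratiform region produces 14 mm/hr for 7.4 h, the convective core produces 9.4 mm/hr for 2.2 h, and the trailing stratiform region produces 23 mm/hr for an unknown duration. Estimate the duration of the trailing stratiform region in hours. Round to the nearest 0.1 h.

duration ≈ 7.8 h

Known phases: 14 × 7.4 + 9.4 × 2.2 = 103.6 + 20.68 = 124.28 mm.
Remaining depth = 303.7 − 124.28 = 179.42 mm.
Duration = 179.42 / 23 = 7.8 h.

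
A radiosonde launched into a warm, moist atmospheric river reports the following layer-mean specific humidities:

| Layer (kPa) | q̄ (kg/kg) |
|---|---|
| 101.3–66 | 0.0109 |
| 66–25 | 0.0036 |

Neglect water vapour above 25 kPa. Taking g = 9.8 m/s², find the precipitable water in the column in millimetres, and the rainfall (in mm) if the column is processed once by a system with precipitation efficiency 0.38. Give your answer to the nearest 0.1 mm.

PW ≈ 54.3 mm; rainfall ≈ 20.6 mm

Precipitable water is the column-integrated vapour mass per unit area: PW = (1/g) Σ q̄ Δp, with q in kg/kg and Δp in Pa (1 kg/m² of water = 1 mm).
Layer 101.3–66 kPa: Δp = 353 hPa = 35300 Pa, q̄ = 0.0109 kg/kg → 0.0109 × 35300 / 9.8 = 39.26 mm
Layer 66–25 kPa: Δp = 410 hPa = 41000 Pa, q̄ = 0.0036 kg/kg → 0.0036 × 41000 / 9.8 = 15.06 mm
PW = 39.26 + 15.06 = 54.32 ≈ 54.3 mm.
Rainfall = ε × PW = 0.38 × 54.3 = 20.6 mm.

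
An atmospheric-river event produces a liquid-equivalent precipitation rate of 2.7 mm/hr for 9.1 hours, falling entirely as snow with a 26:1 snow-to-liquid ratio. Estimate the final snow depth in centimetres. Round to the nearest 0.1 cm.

snow depth ≈ 63.9 cm

Liquid-equivalent depth = 2.7 × 9.1 = 24.57 mm.
Snow depth = 24.57 mm × 26 = 638.82 mm = 63.9 cm.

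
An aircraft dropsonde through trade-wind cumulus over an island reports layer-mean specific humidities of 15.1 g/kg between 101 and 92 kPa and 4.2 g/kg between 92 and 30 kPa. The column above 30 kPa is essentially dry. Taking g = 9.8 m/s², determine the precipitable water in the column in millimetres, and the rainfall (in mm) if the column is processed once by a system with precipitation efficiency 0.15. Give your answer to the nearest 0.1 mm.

PW ≈ 40.4 mm; rainfall ≈ 6.1 mm

Precipitable water is the column-integrated vapour mass per unit area: PW = (1/g) Σ q̄ Δp, with q in kg/kg and Δp in Pa (1 kg/m² of water = 1 mm).
Layer 101–92 kPa: Δp = 90 hPa = 9000 Pa, q̄ = 0.0151 kg/kg → 0.0151 × 9000 / 9.8 = 13.87 mm
Layer 92–30 kPa: Δp = 620 hPa = 62000 Pa, q̄ = 0.0042 kg/kg → 0.0042 × 62000 / 9.8 = 26.57 mm
PW = 13.87 + 26.57 = 40.44 ≈ 40.4 mm.
Rainfall = ε × PW = 0.15 × 40.4 = 6.1 mm.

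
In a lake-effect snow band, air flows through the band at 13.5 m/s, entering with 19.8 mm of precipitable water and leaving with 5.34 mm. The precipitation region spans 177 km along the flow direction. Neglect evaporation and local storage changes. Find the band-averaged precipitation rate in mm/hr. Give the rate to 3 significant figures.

R ≈ 3.97 mm/hr

Column moisture flux per unit crosswind length is F = V × PW.
Inflow: F_in = 13.5 × 19.8 = 267.3 mm·m/s
Outflow: F_out = 13.5 × 5.34 = 72.09 mm·m/s
Steady-state rate R = (F_in − F_out)/L = (267.3 − 72.09) / 177000 m = 1.103e-03 mm/s.
R = 1.103e-03 × 3600 = 3.97 mm/hr.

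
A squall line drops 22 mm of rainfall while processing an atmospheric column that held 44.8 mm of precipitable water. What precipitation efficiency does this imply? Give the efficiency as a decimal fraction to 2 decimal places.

ε ≈ 0.49

ε = rainfall / PW = 22 / 44.8 = 0.49.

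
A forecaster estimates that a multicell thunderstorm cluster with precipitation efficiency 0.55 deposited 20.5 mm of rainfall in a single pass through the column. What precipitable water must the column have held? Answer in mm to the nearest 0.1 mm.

PW = rainfall / ε = 20.5 / 0.55 = 37.3 mm.

PW ≈ 37.3 mm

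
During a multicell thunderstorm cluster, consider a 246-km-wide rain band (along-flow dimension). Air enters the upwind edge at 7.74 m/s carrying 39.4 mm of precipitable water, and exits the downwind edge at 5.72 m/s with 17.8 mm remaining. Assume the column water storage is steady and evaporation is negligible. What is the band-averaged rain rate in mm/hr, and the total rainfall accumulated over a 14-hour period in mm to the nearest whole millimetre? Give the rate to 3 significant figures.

Column moisture flux per unit crosswind length is F = V × PW.
Inflow: F_in = 7.74 × 39.4 = 304.956 mm·m/s
Outflow: F_out = 5.72 × 17.8 = 101.816 mm·m/s
Steady-state rate R = (F_in − F_out)/L = (304.956 − 101.816) / 246000 m = 8.258e-04 mm/s.
R = 8.258e-04 × 3600 = 2.97 mm/hr.
Over 14 h: total = 2.97 × 14 = 41.58 ≈ 42 mm.

R ≈ 2.97 mm/hr; total ≈ 42 mm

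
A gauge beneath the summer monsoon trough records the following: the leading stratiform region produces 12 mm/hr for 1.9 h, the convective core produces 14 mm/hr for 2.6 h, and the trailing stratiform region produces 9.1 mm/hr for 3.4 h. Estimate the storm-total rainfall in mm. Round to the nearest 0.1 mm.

Total = Σ Rᵢ Δtᵢ = 12 × 1.9 + 14 × 2.6 + 9.1 × 3.4
      = 22.8 + 36.4 + 30.94 = 90.1 mm.

total ≈ 90.1 mm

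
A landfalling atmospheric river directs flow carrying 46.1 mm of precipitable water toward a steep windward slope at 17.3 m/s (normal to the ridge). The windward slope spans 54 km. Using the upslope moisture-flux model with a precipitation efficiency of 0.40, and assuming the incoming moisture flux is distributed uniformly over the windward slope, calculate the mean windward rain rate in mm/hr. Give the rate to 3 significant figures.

R ≈ 21.3 mm/hr

Incoming column moisture flux per unit ridge length: F = V × PW = 17.3 × 46.1 = 797.53 mm·m/s.
Spread over the 54 km slope with efficiency ε = 0.40: R = ε·F/W = 0.40 × 797.53 / 54000 m = 5.908e-03 mm/s.
R = 5.908e-03 × 3600 = 21.3 mm/hr.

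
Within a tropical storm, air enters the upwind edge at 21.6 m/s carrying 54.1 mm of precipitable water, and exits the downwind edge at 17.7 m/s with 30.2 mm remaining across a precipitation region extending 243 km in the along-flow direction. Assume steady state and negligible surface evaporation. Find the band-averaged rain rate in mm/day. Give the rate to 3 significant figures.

R ≈ 225 mm/day

Column moisture flux per unit crosswind length is F = V × PW.
Inflow: F_in = 21.6 × 54.1 = 1168.56 mm·m/s
Outflow: F_out = 17.7 × 30.2 = 534.54 mm·m/s
Steady-state rate R = (F_in − F_out)/L = (1168.56 − 534.54) / 243000 m = 2.609e-03 mm/s.
R = 2.609e-03 × 3600 × 24 = 225 mm/day.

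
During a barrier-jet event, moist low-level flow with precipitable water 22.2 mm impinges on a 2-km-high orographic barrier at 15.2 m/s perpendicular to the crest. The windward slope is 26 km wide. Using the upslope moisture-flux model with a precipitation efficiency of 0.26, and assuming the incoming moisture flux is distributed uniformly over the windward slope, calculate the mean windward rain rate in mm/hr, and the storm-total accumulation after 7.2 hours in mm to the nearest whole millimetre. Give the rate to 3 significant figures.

R ≈ 12.1 mm/hr; total ≈ 87 mm

Incoming column moisture flux per unit ridge length: F = V × PW = 15.2 × 22.2 = 337.44 mm·m/s.
Spread over the 26 km slope with efficiency ε = 0.26: R = ε·F/W = 0.26 × 337.44 / 26000 m = 3.374e-03 mm/s.
R = 3.374e-03 × 3600 = 12.1 mm/hr.
Over 7.2 h: total = 12.1 × 7.2 = 87.12 ≈ 87 mm.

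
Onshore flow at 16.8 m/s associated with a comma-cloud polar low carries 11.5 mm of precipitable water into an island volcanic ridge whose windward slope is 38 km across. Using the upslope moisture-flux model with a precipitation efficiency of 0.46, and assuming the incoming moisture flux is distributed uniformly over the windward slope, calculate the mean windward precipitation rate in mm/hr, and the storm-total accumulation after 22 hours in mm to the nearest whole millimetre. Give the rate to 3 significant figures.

Incoming column moisture flux per unit ridge length: F = V × PW = 16.8 × 11.5 = 193.2 mm·m/s.
Spread over the 38 km slope with efficiency ε = 0.46: R = ε·F/W = 0.46 × 193.2 / 38000 m = 2.339e-03 mm/s.
R = 2.339e-03 × 3600 = 8.42 mm/hr.
Over 22 h: total = 8.42 × 22 = 185.24 ≈ 185 mm.

R ≈ 8.42 mm/hr; total ≈ 185 mm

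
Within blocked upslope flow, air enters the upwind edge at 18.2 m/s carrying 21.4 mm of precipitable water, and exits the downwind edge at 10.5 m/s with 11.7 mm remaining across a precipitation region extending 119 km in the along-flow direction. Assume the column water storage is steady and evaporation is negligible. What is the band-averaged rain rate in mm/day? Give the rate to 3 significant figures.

Column moisture flux per unit crosswind length is F = V × PW.
Inflow: F_in = 18.2 × 21.4 = 389.48 mm·m/s
Outflow: F_out = 10.5 × 11.7 = 122.85 mm·m/s
Steady-state rate R = (F_in − F_out)/L = (389.48 − 122.85) / 119000 m = 2.241e-03 mm/s.
R = 2.241e-03 × 3600 × 24 = 194 mm/day.

R ≈ 194 mm/day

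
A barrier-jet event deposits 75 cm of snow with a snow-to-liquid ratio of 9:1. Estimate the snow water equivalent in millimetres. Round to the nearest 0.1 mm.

SWE ≈ 83.3 mm

SWE = snow depth / ratio = 75 cm / 9 = 8.333 cm = 83.3 mm.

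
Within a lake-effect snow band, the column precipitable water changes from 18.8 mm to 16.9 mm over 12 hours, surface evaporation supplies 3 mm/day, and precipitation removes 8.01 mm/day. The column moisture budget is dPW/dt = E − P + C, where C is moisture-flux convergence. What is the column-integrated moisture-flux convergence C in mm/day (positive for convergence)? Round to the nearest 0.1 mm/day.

C ≈ 1.2 mm/day

dPW/dt = (16.9 − 18.8) mm / (12/24 day) = -3.800 mm/day.
C = dPW/dt − E + P = (-3.800) − 3 + 8.01 = 1.2 mm/day.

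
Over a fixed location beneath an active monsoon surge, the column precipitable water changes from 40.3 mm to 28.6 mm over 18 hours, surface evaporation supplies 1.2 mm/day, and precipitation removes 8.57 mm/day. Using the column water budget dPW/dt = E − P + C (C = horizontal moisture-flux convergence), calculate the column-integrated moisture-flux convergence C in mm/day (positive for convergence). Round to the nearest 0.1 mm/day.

C ≈ -8.2 mm/day

dPW/dt = (28.6 − 40.3) mm / (18/24 day) = -15.600 mm/day.
C = dPW/dt − E + P = (-15.600) − 1.2 + 8.57 = -8.2 mm/day.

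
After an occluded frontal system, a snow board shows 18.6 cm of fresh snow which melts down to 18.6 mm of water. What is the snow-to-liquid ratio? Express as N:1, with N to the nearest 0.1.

Ratio = snow depth / SWE = 186 mm / 18.6 mm = 10.0, i.e. 10.0:1.

ratio ≈ 10.0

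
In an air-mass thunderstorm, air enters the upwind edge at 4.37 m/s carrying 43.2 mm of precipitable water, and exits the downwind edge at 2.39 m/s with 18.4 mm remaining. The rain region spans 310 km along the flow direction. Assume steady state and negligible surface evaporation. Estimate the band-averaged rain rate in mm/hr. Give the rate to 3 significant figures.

Column moisture flux per unit crosswind length is F = V × PW.
Inflow: F_in = 4.37 × 43.2 = 188.784 mm·m/s
Outflow: F_out = 2.39 × 18.4 = 43.976 mm·m/s
Steady-state rate R = (F_in − F_out)/L = (188.784 − 43.976) / 310000 m = 4.671e-04 mm/s.
R = 4.671e-04 × 3600 = 1.68 mm/hr.

R ≈ 1.68 mm/hr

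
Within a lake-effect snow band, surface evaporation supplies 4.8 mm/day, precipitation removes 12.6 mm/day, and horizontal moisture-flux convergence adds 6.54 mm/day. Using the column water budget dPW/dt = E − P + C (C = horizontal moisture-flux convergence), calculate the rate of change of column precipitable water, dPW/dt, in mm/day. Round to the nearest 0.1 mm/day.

dPW/dt = E − P + C = 4.8 − 12.6 + (6.54) = -1.3 mm/day.

dPW/dt ≈ -1.3 mm/day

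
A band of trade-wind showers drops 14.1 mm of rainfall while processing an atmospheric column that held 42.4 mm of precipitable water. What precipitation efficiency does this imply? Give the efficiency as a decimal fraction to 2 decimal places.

ε ≈ 0.33

ε = rainfall / PW = 14.1 / 42.4 = 0.33.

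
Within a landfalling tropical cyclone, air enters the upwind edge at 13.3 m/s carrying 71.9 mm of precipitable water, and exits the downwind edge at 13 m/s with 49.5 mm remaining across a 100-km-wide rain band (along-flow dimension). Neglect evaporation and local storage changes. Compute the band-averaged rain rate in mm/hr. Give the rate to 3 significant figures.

Column moisture flux per unit crosswind length is F = V × PW.
Inflow: F_in = 13.3 × 71.9 = 956.27 mm·m/s
Outflow: F_out = 13 × 49.5 = 643.5 mm·m/s
Steady-state rate R = (F_in − F_out)/L = (956.27 − 643.5) / 100000 m = 3.128e-03 mm/s.
R = 3.128e-03 × 3600 = 11.3 mm/hr.

R ≈ 11.3 mm/hr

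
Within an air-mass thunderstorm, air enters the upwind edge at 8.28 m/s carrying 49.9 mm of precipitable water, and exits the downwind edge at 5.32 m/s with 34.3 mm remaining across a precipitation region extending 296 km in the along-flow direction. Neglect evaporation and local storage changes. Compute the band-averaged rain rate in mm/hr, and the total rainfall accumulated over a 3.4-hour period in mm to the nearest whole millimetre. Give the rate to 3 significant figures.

Column moisture flux per unit crosswind length is F = V × PW.
Inflow: F_in = 8.28 × 49.9 = 413.172 mm·m/s
Outflow: F_out = 5.32 × 34.3 = 182.476 mm·m/s
Steady-state rate R = (F_in − F_out)/L = (413.172 − 182.476) / 296000 m = 7.794e-04 mm/s.
R = 7.794e-04 × 3600 = 2.81 mm/hr.
Over 3.4 h: total = 2.81 × 3.4 = 9.554 ≈ 10 mm.

R ≈ 2.81 mm/hr; total ≈ 10 mm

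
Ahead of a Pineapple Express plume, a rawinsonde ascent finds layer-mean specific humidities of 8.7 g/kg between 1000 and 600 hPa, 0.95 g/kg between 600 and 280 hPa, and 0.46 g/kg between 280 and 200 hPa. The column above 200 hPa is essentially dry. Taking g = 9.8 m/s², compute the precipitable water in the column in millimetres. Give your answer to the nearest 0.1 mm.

Precipitable water is the column-integrated vapour mass per unit area: PW = (1/g) Σ q̄ Δp, with q in kg/kg and Δp in Pa (1 kg/m² of water = 1 mm).
Layer 1000–600 hPa: Δp = 400 hPa = 40000 Pa, q̄ = 0.0087 kg/kg → 0.0087 × 40000 / 9.8 = 35.51 mm
Layer 600–280 hPa: Δp = 320 hPa = 32000 Pa, q̄ = 0.00095 kg/kg → 0.00095 × 32000 / 9.8 = 3.10 mm
Layer 280–200 hPa: Δp = 80 hPa = 8000 Pa, q̄ = 0.00046 kg/kg → 0.00046 × 8000 / 9.8 = 0.38 mm
PW = 35.51 + 3.10 + 0.38 = 38.99 ≈ 39.0 mm.

PW ≈ 39.0 mm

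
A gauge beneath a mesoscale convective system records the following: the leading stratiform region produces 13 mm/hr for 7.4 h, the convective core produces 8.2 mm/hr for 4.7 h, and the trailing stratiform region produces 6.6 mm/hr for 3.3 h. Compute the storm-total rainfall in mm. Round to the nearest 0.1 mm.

total ≈ 156.5 mm

Total = Σ Rᵢ Δtᵢ = 13 × 7.4 + 8.2 × 4.7 + 6.6 × 3.3
      = 96.2 + 38.54 + 21.78 = 156.5 mm.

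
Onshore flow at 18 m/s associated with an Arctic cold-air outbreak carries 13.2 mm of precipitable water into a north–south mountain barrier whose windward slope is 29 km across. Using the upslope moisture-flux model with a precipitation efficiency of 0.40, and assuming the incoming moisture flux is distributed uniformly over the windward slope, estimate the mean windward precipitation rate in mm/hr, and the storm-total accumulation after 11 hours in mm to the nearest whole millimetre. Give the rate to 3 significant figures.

R ≈ 11.8 mm/hr; total ≈ 130 mm

Incoming column moisture flux per unit ridge length: F = V × PW = 18 × 13.2 = 237.6 mm·m/s.
Spread over the 29 km slope with efficiency ε = 0.40: R = ε·F/W = 0.40 × 237.6 / 29000 m = 3.277e-03 mm/s.
R = 3.277e-03 × 3600 = 11.8 mm/hr.
Over 11 h: total = 11.8 × 11 = 129.8 ≈ 130 mm.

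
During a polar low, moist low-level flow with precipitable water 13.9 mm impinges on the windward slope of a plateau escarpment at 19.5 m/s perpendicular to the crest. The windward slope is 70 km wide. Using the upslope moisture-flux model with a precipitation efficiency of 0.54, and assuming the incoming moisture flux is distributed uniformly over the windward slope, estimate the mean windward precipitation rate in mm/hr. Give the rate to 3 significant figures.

R ≈ 7.53 mm/hr

Incoming column moisture flux per unit ridge length: F = V × PW = 19.5 × 13.9 = 271.05 mm·m/s.
Spread over the 70 km slope with efficiency ε = 0.54: R = ε·F/W = 0.54 × 271.05 / 70000 m = 2.091e-03 mm/s.
R = 2.091e-03 × 3600 = 7.53 mm/hr.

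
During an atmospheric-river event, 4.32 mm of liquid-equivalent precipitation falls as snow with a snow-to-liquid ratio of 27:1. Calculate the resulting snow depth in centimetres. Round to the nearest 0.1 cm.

snow depth ≈ 11.7 cm

Snow depth = liquid × ratio = 4.32 mm × 27 = 116.64 mm = 11.7 cm.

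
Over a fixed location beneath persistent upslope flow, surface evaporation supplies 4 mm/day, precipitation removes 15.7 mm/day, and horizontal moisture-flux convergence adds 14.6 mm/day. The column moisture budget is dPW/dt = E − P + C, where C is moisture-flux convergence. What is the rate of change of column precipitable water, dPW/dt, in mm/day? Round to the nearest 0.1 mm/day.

dPW/dt = E − P + C = 4 − 15.7 + (14.6) = 2.9 mm/day.

dPW/dt ≈ 2.9 mm/day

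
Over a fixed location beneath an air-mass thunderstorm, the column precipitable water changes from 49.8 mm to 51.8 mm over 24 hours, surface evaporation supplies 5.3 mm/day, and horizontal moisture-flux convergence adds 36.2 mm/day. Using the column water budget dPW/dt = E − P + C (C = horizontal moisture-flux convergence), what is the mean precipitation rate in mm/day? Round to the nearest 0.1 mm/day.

P ≈ 39.5 mm/day

dPW/dt = (51.8 − 49.8) mm / (24/24 day) = +2.000 mm/day.
P = E + C − dPW/dt = 5.3 + (36.2) − (+2.000) = 39.5 mm/day.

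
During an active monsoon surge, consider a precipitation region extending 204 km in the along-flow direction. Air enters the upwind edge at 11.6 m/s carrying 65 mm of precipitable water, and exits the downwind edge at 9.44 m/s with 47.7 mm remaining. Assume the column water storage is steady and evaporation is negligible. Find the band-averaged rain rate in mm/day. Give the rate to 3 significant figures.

Column moisture flux per unit crosswind length is F = V × PW.
Inflow: F_in = 11.6 × 65 = 754 mm·m/s
Outflow: F_out = 9.44 × 47.7 = 450.288 mm·m/s
Steady-state rate R = (F_in − F_out)/L = (754 − 450.288) / 204000 m = 1.489e-03 mm/s.
R = 1.489e-03 × 3600 × 24 = 129 mm/day.

R ≈ 129 mm/day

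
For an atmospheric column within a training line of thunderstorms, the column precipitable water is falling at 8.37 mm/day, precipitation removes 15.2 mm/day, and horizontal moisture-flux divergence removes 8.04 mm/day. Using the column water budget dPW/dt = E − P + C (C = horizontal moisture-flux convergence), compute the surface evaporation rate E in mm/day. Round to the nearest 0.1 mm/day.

E ≈ 14.9 mm/day

dPW/dt = -8.37 mm/day.
E = dPW/dt + P − C = (-8.37) + 15.2 − (-8.04) = 14.9 mm/day.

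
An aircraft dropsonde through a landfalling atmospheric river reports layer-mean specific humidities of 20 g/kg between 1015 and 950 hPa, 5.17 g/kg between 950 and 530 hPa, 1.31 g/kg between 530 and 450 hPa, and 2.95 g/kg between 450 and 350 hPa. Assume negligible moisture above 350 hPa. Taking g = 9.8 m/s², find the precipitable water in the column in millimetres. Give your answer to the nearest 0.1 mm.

PW ≈ 39.5 mm

Precipitable water is the column-integrated vapour mass per unit area: PW = (1/g) Σ q̄ Δp, with q in kg/kg and Δp in Pa (1 kg/m² of water = 1 mm).
Layer 1015–950 hPa: Δp = 65 hPa = 6500 Pa, q̄ = 0.02 kg/kg → 0.02 × 6500 / 9.8 = 13.27 mm
Layer 950–530 hPa: Δp = 420 hPa = 42000 Pa, q̄ = 0.00517 kg/kg → 0.00517 × 42000 / 9.8 = 22.16 mm
Layer 530–450 hPa: Δp = 80 hPa = 8000 Pa, q̄ = 0.00131 kg/kg → 0.00131 × 8000 / 9.8 = 1.07 mm
Layer 450–350 hPa: Δp = 100 hPa = 10000 Pa, q̄ = 0.00295 kg/kg → 0.00295 × 10000 / 9.8 = 3.01 mm
PW = 13.27 + 22.16 + 1.07 + 3.01 = 39.51 ≈ 39.5 mm.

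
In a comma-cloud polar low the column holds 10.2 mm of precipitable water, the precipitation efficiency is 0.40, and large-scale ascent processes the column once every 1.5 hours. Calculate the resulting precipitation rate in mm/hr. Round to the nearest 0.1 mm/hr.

Each overturning extracts ε × PW = 0.40 × 10.2 = 4.08 mm.
Rate = ε·PW / τ = 4.08 / 1.5 h = 2.7 mm/hr.

R ≈ 2.7 mm/hr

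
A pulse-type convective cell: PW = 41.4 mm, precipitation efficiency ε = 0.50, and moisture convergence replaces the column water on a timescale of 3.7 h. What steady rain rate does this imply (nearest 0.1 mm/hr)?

Each overturning extracts ε × PW = 0.50 × 41.4 = 20.7 mm.
Rate = ε·PW / τ = 20.7 / 3.7 h = 5.6 mm/hr.

R ≈ 5.6 mm/hr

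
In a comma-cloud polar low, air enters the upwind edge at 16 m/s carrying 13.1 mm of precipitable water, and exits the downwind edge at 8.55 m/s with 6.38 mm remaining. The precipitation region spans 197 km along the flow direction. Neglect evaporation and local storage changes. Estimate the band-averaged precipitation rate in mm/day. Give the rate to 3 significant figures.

Column moisture flux per unit crosswind length is F = V × PW.
Inflow: F_in = 16 × 13.1 = 209.6 mm·m/s
Outflow: F_out = 8.55 × 6.38 = 54.549 mm·m/s
Steady-state rate R = (F_in − F_out)/L = (209.6 − 54.549) / 197000 m = 7.871e-04 mm/s.
R = 7.871e-04 × 3600 × 24 = 68.0 mm/day.

R ≈ 68.0 mm/day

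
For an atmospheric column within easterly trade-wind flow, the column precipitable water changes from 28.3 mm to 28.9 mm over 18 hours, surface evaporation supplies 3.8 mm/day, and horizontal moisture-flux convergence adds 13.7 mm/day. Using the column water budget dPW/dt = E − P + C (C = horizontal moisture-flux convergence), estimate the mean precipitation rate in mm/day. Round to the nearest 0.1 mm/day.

dPW/dt = (28.9 − 28.3) mm / (18/24 day) = +0.800 mm/day.
P = E + C − dPW/dt = 3.8 + (13.7) − (+0.800) = 16.7 mm/day.

P ≈ 16.7 mm/day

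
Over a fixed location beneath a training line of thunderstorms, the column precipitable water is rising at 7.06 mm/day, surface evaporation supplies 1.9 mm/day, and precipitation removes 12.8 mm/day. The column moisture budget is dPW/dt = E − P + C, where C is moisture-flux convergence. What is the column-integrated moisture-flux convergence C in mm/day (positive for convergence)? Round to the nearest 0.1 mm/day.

dPW/dt = +7.06 mm/day.
C = dPW/dt − E + P = (+7.06) − 1.9 + 12.8 = 18.0 mm/day.

C ≈ 18.0 mm/day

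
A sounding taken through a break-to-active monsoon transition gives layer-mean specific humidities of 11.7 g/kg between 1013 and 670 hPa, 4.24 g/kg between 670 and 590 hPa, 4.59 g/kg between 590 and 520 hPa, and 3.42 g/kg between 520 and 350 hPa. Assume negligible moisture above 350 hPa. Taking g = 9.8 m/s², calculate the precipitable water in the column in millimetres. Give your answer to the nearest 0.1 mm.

PW ≈ 53.6 mm

Precipitable water is the column-integrated vapour mass per unit area: PW = (1/g) Σ q̄ Δp, with q in kg/kg and Δp in Pa (1 kg/m² of water = 1 mm).
Layer 1013–670 hPa: Δp = 343 hPa = 34300 Pa, q̄ = 0.0117 kg/kg → 0.0117 × 34300 / 9.8 = 40.95 mm
Layer 670–590 hPa: Δp = 80 hPa = 8000 Pa, q̄ = 0.00424 kg/kg → 0.00424 × 8000 / 9.8 = 3.46 mm
Layer 590–520 hPa: Δp = 70 hPa = 7000 Pa, q̄ = 0.00459 kg/kg → 0.00459 × 7000 / 9.8 = 3.28 mm
Layer 520–350 hPa: Δp = 170 hPa = 17000 Pa, q̄ = 0.00342 kg/kg → 0.00342 × 17000 / 9.8 = 5.93 mm
PW = 40.95 + 3.46 + 3.28 + 5.93 = 53.62 ≈ 53.6 mm.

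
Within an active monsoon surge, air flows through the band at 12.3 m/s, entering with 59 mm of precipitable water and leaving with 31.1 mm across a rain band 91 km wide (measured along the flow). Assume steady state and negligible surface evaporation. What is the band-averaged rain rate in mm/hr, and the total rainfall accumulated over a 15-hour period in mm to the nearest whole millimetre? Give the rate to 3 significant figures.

R ≈ 13.6 mm/hr; total ≈ 204 mm

Column moisture flux per unit crosswind length is F = V × PW.
Inflow: F_in = 12.3 × 59 = 725.7 mm·m/s
Outflow: F_out = 12.3 × 31.1 = 382.53 mm·m/s
Steady-state rate R = (F_in − F_out)/L = (725.7 − 382.53) / 91000 m = 3.771e-03 mm/s.
R = 3.771e-03 × 3600 = 13.6 mm/hr.
Over 15 h: total = 13.6 × 15 = 204 mm.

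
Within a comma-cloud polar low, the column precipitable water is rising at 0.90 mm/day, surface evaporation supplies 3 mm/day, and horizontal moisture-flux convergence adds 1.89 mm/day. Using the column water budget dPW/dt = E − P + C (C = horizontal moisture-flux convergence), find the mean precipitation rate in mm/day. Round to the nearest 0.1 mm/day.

dPW/dt = +0.90 mm/day.
P = E + C − dPW/dt = 3 + (1.89) − (+0.90) = 4.0 mm/day.

P ≈ 4.0 mm/day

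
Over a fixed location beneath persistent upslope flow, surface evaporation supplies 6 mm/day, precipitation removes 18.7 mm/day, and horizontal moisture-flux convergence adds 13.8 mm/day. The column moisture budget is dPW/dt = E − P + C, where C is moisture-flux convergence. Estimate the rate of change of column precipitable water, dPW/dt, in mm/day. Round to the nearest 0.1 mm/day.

dPW/dt = E − P + C = 6 − 18.7 + (13.8) = 1.1 mm/day.

dPW/dt ≈ 1.1 mm/day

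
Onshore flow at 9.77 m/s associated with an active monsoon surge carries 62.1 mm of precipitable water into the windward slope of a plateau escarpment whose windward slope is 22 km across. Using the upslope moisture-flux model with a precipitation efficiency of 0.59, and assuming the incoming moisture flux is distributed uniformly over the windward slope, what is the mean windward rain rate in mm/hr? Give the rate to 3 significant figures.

Incoming column moisture flux per unit ridge length: F = V × PW = 9.77 × 62.1 = 606.717 mm·m/s.
Spread over the 22 km slope with efficiency ε = 0.59: R = ε·F/W = 0.59 × 606.717 / 22000 m = 1.627e-02 mm/s.
R = 1.627e-02 × 3600 = 58.6 mm/hr.

R ≈ 58.6 mm/hr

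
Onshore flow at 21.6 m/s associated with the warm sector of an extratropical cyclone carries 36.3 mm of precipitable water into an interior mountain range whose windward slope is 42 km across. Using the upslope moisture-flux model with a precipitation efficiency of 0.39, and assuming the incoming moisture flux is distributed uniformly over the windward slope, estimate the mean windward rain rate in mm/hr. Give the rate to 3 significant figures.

R ≈ 26.2 mm/hr

Incoming column moisture flux per unit ridge length: F = V × PW = 21.6 × 36.3 = 784.08 mm·m/s.
Spread over the 42 km slope with efficiency ε = 0.39: R = ε·F/W = 0.39 × 784.08 / 42000 m = 7.281e-03 mm/s.
R = 7.281e-03 × 3600 = 26.2 mm/hr.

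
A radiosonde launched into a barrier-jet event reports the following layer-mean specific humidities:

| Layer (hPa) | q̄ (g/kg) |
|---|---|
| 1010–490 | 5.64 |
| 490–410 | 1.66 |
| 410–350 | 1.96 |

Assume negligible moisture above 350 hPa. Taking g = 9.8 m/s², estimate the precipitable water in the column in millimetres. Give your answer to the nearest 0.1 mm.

Precipitable water is the column-integrated vapour mass per unit area: PW = (1/g) Σ q̄ Δp, with q in kg/kg and Δp in Pa (1 kg/m² of water = 1 mm).
Layer 1010–490 hPa: Δp = 520 hPa = 52000 Pa, q̄ = 0.00564 kg/kg → 0.00564 × 52000 / 9.8 = 29.93 mm
Layer 490–410 hPa: Δp = 80 hPa = 8000 Pa, q̄ = 0.00166 kg/kg → 0.00166 × 8000 / 9.8 = 1.36 mm
Layer 410–350 hPa: Δp = 60 hPa = 6000 Pa, q̄ = 0.00196 kg/kg → 0.00196 × 6000 / 9.8 = 1.20 mm
PW = 29.93 + 1.36 + 1.20 = 32.49 ≈ 32.5 mm.

PW ≈ 32.5 mm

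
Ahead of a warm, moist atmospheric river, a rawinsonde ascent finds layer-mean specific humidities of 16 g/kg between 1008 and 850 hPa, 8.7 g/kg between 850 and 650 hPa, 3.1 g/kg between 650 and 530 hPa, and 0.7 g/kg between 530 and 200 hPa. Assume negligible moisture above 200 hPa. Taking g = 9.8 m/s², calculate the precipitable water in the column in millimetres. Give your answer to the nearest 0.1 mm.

Precipitable water is the column-integrated vapour mass per unit area: PW = (1/g) Σ q̄ Δp, with q in kg/kg and Δp in Pa (1 kg/m² of water = 1 mm).
Layer 1008–850 hPa: Δp = 158 hPa = 15800 Pa, q̄ = 0.016 kg/kg → 0.016 × 15800 / 9.8 = 25.80 mm
Layer 850–650 hPa: Δp = 200 hPa = 20000 Pa, q̄ = 0.0087 kg/kg → 0.0087 × 20000 / 9.8 = 17.76 mm
Layer 650–530 hPa: Δp = 120 hPa = 12000 Pa, q̄ = 0.0031 kg/kg → 0.0031 × 12000 / 9.8 = 3.80 mm
Layer 530–200 hPa: Δp = 330 hPa = 33000 Pa, q̄ = 0.0007 kg/kg → 0.0007 × 33000 / 9.8 = 2.36 mm
PW = 25.80 + 17.76 + 3.80 + 2.36 = 49.72 ≈ 49.7 mm.

PW ≈ 49.7 mm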